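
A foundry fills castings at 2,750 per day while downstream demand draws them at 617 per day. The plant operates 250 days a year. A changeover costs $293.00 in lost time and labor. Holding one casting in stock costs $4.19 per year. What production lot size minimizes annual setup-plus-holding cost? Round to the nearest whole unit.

Q* ≈ 5,274 castings

Annual demand D = 617 × 250 = 154,250.
Production build-up factor (1 − d/p) = 1 − 617/2,750 = 0.7756.
Q* = √(2DS / (H(1 − d/p))) = √(2 × 154,250 × 293 / (4.19 × 0.7756)).
= √(90,390,500 / 3.2499) ≈ 5273.820.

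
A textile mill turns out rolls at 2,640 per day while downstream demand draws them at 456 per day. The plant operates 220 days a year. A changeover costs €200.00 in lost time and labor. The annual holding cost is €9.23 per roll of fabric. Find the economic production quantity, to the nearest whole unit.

Annual demand D = 456 × 220 = 100,320.
Production build-up factor (1 − d/p) = 1 − 456/2,640 = 0.8273.
Q* = √(2DS / (H(1 − d/p))) = √(2 × 100,320 × 200 / (9.23 × 0.8273)).
= √(40,128,000 / 7.6357) ≈ 2292.443.

Q* ≈ 2,292 rolls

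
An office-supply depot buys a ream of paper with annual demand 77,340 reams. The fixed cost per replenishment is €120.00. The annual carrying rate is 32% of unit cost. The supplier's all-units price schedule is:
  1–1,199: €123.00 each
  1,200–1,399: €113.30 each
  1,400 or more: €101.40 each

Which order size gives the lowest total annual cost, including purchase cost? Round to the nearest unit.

Holding cost per unit per year at price C is H = 0.32·C.
Evaluate total cost at each tier's feasible EOQ or, if the EOQ is below the tier, at the tier's minimum quantity.
EOQ at €123.00 = 686.7 (feasible in tier 1): TC = 77,340×€123.00 + (77,340/686.7)×120 + (686.7/2)×0.32×€123.00 = €9,539,849.33.
EOQ at €113.30 = 715.5 < 1200, so use break Q=1200: TC = 77,340×€113.30 + (77,340/1200.0)×120 + (1200.0/2)×0.32×€113.30 = €8,792,109.60.
EOQ at €101.40 = 756.3 < 1400, so use break Q=1400: TC = 77,340×€101.40 + (77,340/1400.0)×120 + (1400.0/2)×0.32×€101.40 = €7,871,618.74.
Lowest total cost is €7,871,618.74 at Q = 1400.0.

Q* ≈ 1,400 reams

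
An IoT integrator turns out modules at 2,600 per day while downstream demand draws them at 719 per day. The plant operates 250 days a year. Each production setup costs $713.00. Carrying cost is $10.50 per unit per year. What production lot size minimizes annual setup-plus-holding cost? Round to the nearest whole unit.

Annual demand D = 719 × 250 = 179,750.
Production build-up factor (1 − d/p) = 1 − 719/2,600 = 0.7235.
Q* = √(2DS / (H(1 − d/p))) = √(2 × 179,750 × 713 / (10.5 × 0.7235)).
= √(256,323,500 / 7.5963) ≈ 5808.872.

Q* ≈ 5,809 modules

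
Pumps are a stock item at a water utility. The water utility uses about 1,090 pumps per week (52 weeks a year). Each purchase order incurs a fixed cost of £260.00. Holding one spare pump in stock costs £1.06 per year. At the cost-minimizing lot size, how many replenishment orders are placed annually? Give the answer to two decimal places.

Annual demand D = 1,090 × 52 = 56,680.
EOQ = √(2DS/H) = √(2 × 56,680 × 260 / 1.06) ≈ 5273.07.
Orders per year = D / Q* = 56,680 / 5273.07 ≈ 10.749.

N ≈ 10.75 orders per year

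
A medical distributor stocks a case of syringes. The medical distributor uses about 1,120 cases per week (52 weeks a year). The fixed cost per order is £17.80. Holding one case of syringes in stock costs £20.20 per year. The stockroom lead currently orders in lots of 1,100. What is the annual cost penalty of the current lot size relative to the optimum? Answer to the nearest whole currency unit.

Annual demand D = 1,120 × 52 = 58,240.
EOQ = √(2DS/H) = √(2 × 58,240 × 17.8 / 20.2) ≈ 320.38.
Cost at Q* = (D/Q*)S + (Q*/2)H = √(2DSH) ≈ £6,471.60.
Cost at Q = 1,100: (58,240/1,100)×17.8 + (1,100/2)×20.2 = £942.43 + £11,110.00 = £12,052.43.
Excess = £12,052.43 − £6,471.60 = £5,580.83.

Extra cost ≈ £5,581 per year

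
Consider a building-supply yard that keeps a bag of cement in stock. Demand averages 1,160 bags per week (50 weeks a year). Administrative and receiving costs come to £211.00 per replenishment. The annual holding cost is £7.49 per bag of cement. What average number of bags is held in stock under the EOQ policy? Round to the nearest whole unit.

Average inventory ≈ 904 bags

Annual demand D = 1,160 × 50 = 58,000.
Q* = √(2DS/H) = √(2 × 58,000 × 211 / 7.49) ≈ 1807.71.
Average inventory = Q*/2 ≈ 1807.71 / 2 = 903.856.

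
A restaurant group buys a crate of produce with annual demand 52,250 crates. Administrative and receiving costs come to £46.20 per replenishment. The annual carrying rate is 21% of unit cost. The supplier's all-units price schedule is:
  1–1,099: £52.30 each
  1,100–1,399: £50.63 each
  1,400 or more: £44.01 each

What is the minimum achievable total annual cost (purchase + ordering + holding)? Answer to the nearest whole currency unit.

Holding cost per unit per year at price C is H = 0.21·C.
For each price level, check whether its EOQ is feasible; otherwise the best quantity at that price is the breakpoint.
EOQ at £52.30 = 663.0 (feasible in tier 1): TC = 52,250×£52.30 + (52,250/663.0)×46.2 + (663.0/2)×0.21×£52.30 = £2,739,956.81.
EOQ at £50.63 = 673.9 < 1100, so use break Q=1100: TC = 52,250×£50.63 + (52,250/1100.0)×46.2 + (1100.0/2)×0.21×£50.63 = £2,653,459.77.
EOQ at £44.01 = 722.8 < 1400, so use break Q=1400: TC = 52,250×£44.01 + (52,250/1400.0)×46.2 + (1400.0/2)×0.21×£44.01 = £2,307,716.22.
Lowest total cost among the candidates is at Q = 1400.0.

TC* ≈ £2,307,716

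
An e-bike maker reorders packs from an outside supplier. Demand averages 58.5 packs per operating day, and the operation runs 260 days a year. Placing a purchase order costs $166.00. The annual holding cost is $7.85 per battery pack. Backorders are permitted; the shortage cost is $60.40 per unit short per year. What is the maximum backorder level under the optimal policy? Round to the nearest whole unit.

S* ≈ 98 packs

Annual demand D = 58.5 × 260 = 15,210.
With planned backorders, Q* = √(2DS/H) · √((H+B)/B).
√(2DS/H) = √(2 × 15,210 × 166 / 7.85) = 802.045.
√((H+B)/B) = √((7.85+60.4)/60.4) = 1.0630.
Q* ≈ 852.573.
S* = Q* · H/(H+B) = 852.573 × 7.85/68.25 ≈ 98.062.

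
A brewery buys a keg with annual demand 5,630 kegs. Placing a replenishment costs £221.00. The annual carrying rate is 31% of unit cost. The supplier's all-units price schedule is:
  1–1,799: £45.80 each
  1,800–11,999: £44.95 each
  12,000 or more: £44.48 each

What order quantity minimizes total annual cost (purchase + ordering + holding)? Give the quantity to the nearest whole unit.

Holding cost per unit per year at price C is H = 0.31·C.
Evaluate total cost at each tier's feasible EOQ or, if the EOQ is below the tier, at the tier's minimum quantity.
EOQ at £45.80 = 418.7 (feasible in tier 1): TC = 5,630×£45.80 + (5,630/418.7)×221 + (418.7/2)×0.31×£45.80 = £263,798.00.
EOQ at £44.95 = 422.6 < 1800, so use break Q=1800: TC = 5,630×£44.95 + (5,630/1800.0)×221 + (1800.0/2)×0.31×£44.95 = £266,300.79.
EOQ at £44.48 = 424.8 < 12000, so use break Q=12000: TC = 5,630×£44.48 + (5,630/12000.0)×221 + (12000.0/2)×0.31×£44.48 = £333,258.89.
Lowest total cost is £263,798.00 at Q = 418.7.

Q* ≈ 419 kegs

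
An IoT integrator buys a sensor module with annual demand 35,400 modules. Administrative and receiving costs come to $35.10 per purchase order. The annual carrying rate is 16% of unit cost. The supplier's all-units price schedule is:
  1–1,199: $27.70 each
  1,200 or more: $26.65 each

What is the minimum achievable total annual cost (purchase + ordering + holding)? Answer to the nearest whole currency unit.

Holding cost per unit per year at price C is H = 0.16·C.
For each price level, check whether its EOQ is feasible; otherwise the best quantity at that price is the breakpoint.
EOQ at $27.70 = 748.8 (feasible in tier 1): TC = 35,400×$27.70 + (35,400/748.8)×35.1 + (748.8/2)×0.16×$27.70 = $983,898.72.
EOQ at $26.65 = 763.4 < 1200, so use break Q=1200: TC = 35,400×$26.65 + (35,400/1200.0)×35.1 + (1200.0/2)×0.16×$26.65 = $947,003.85.
Lowest total cost among the candidates is at Q = 1200.0.

TC* ≈ $947,004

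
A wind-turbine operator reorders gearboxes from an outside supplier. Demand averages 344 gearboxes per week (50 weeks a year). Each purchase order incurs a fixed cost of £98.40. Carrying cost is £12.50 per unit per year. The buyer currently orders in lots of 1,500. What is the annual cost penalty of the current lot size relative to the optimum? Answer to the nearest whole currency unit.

Annual demand D = 344 × 50 = 17,200.
EOQ = √(2DS/H) = √(2 × 17,200 × 98.4 / 12.5) ≈ 520.38.
Cost at Q* = (D/Q*)S + (Q*/2)H = √(2DSH) ≈ £6,504.77.
Cost at Q = 1,500: (17,200/1,500)×98.4 + (1,500/2)×12.5 = £1,128.32 + £9,375.00 = £10,503.32.
Excess = £10,503.32 − £6,504.77 = £3,998.55.

Extra cost ≈ £3,999 per year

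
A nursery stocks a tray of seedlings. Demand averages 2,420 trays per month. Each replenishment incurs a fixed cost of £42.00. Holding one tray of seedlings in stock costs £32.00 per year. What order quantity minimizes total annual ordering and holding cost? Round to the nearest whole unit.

Annual demand D = 2,420 × 12 = 29,040.
EOQ = √(2DS / H) = √(2 × 29,040 × 42 / 32).
= √(2,439,360 / 32) = √76,230 ≈ 276.098.

Q* ≈ 276 trays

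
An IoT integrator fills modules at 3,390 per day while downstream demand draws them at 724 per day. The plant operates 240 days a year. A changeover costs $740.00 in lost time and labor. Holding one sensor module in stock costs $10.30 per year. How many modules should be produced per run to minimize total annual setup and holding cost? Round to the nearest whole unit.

Annual demand D = 724 × 240 = 173,760.
Production build-up factor (1 − d/p) = 1 − 724/3,390 = 0.7864.
Q* = √(2DS / (H(1 − d/p))) = √(2 × 173,760 × 740 / (10.3 × 0.7864)).
= √(257,164,800 / 8.1002) ≈ 5634.520.

Q* ≈ 5,635 modules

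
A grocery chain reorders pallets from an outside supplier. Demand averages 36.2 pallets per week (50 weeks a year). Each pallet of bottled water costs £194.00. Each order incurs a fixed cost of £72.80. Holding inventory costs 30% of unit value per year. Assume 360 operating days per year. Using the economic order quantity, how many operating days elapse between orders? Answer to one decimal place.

T ≈ 13.4 days

Annual demand D = 36.2 × 50 = 1,810.
Holding cost H = 0.30 × £194.00 = £58.2000 per unit per year.
The optimal lot size = √(2DS/H) = √(2 × 1,810 × 72.8 / 58.2) ≈ 67.29.
Cycle time = Q*/D × 360 = 67.29 / 1,810 × 360 ≈ 13.384 days.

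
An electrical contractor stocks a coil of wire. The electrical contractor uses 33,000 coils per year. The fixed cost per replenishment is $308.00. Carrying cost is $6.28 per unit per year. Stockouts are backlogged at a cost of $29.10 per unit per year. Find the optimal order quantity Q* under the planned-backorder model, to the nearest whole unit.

Q* ≈ 1,984 coils

With planned backorders, Q* = √(2DS/H) · √((H+B)/B).
√(2DS/H) = √(2 × 33,000 × 308 / 6.28) = 1799.151.
√((H+B)/B) = √((6.28+29.1)/29.1) = 1.1026.
Q* ≈ 1983.809.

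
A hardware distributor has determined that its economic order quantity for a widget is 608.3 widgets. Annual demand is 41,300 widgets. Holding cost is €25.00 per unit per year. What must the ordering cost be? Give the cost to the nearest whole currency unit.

The basic EOQ model gives Q* = √(2DS/H); rearrange for the unknown.
From Q* = √(2DS/H): S = Q*²H / (2D) = 608.3² × 25 / (2 × 41,300) = 111.9942.

S ≈ €112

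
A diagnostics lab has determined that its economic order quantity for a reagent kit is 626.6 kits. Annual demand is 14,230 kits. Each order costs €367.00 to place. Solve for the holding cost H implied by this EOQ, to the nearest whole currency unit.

Squaring Q* = √(2DS/H) gives Q*² = 2DS/H.
From Q* = √(2DS/H): H = 2DS / Q*² = 2 × 14,230 × 367 / 626.6² = 26.6024.

H ≈ €27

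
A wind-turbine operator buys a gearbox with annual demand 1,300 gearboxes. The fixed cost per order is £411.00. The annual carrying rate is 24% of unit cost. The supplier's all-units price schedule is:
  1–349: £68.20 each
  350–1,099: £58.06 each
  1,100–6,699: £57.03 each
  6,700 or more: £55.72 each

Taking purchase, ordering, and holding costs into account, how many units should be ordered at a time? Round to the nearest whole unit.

Holding cost per unit per year at price C is H = 0.24·C.
Evaluate total cost at each tier's feasible EOQ or, if the EOQ is below the tier, at the tier's minimum quantity.
EOQ at £68.20 = 255.5 (feasible in tier 1): TC = 1,300×£68.20 + (1,300/255.5)×411 + (255.5/2)×0.24×£68.20 = £92,842.21.
EOQ at £58.06 = 276.9 < 350, so use break Q=350: TC = 1,300×£58.06 + (1,300/350.0)×411 + (350.0/2)×0.24×£58.06 = £79,443.09.
EOQ at £57.03 = 279.4 < 1100, so use break Q=1100: TC = 1,300×£57.03 + (1,300/1100.0)×411 + (1100.0/2)×0.24×£57.03 = £82,152.69.
EOQ at £55.72 = 282.7 < 6700, so use break Q=6700: TC = 1,300×£55.72 + (1,300/6700.0)×411 + (6700.0/2)×0.24×£55.72 = £117,314.63.
Lowest total cost is £79,443.09 at Q = 350.0.

Q* ≈ 350 gearboxes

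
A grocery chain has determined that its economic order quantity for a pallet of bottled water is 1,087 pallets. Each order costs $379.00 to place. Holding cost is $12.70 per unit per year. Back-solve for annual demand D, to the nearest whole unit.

D ≈ 19,797 pallets per year

Invert the EOQ relation Q*² = 2DS/H.
From Q* = √(2DS/H): D = Q*²H / (2S) = 1,087² × 12.7 / (2 × 379) = 19796.737.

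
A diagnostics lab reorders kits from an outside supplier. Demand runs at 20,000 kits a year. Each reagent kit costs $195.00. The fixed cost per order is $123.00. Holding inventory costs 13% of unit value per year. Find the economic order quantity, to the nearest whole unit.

Holding cost H = 0.13 × $195.00 = $25.3500 per unit per year.
EOQ = √(2DS / H) = √(2 × 20,000 × 123 / 25.35).
= √(4,920,000 / 25.35) = √194,082.8402 ≈ 440.548.

Q* ≈ 441 kits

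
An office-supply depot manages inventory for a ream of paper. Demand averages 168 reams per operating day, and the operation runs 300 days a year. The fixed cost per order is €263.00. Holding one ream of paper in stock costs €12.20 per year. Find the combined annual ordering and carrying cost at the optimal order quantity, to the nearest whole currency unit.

Annual demand D = 168 × 300 = 50,400.
Q* = √(2DS/H) = √(2 × 50,400 × 263 / 12.2) ≈ 1474.10.
At the optimum the two cost components are equal, so total cost = 2·(Q*/2)H = Q*·H.
Minimum total = √(2DSH) = √(2 × 50,400 × 263 × 12.2) ≈ 17984.073.

TC* ≈ €17,984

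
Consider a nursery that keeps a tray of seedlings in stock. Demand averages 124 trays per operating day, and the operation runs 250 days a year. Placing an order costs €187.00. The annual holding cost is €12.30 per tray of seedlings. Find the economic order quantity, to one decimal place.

Q* ≈ 970.9 trays

Annual demand D = 124 × 250 = 31,000.
EOQ = √(2DS / H) = √(2 × 31,000 × 187 / 12.3).
= √(11,594,000 / 12.3) = √942,601.626 ≈ 970.877.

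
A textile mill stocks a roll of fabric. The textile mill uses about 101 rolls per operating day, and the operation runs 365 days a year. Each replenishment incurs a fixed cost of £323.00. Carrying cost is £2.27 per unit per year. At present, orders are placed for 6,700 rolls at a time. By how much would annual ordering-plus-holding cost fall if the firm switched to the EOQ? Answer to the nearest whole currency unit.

Extra cost ≈ £2,029 per year

Annual demand D = 101 × 365 = 36,865.
EOQ = √(2DS/H) = √(2 × 36,865 × 323 / 2.27) ≈ 3239.00.
Cost at Q* = (D/Q*)S + (Q*/2)H = √(2DSH) ≈ £7,352.52.
Cost at Q = 6,700: (36,865/6,700)×323 + (6,700/2)×2.27 = £1,777.22 + £7,604.50 = £9,381.72.
Excess = £9,381.72 − £7,352.52 = £2,029.20.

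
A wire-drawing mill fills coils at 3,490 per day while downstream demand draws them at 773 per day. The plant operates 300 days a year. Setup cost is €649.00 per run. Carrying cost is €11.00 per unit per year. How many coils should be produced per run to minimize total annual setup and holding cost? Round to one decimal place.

Annual demand D = 773 × 300 = 231,900.
Production build-up factor (1 − d/p) = 1 − 773/3,490 = 0.7785.
Q* = √(2DS / (H(1 − d/p))) = √(2 × 231,900 × 649 / (11 × 0.7785)).
= √(301,006,200 / 8.5636) ≈ 5928.697.

Q* ≈ 5,928.7 coils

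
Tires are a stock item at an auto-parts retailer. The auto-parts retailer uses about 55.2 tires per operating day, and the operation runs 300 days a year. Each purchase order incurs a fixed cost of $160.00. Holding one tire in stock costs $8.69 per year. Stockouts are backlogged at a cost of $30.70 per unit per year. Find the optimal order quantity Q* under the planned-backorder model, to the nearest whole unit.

Q* ≈ 885 tires

Annual demand D = 55.2 × 300 = 16,560.
With planned backorders, Q* = √(2DS/H) · √((H+B)/B).
√(2DS/H) = √(2 × 16,560 × 160 / 8.69) = 780.900.
√((H+B)/B) = √((8.69+30.7)/30.7) = 1.1327.
Q* ≈ 884.543.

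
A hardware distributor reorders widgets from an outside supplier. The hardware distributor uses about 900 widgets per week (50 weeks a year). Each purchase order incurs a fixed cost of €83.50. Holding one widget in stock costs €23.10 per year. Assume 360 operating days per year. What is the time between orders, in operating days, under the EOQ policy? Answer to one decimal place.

Annual demand D = 900 × 50 = 45,000.
The optimal lot size = √(2DS/H) = √(2 × 45,000 × 83.5 / 23.1) ≈ 570.37.
Cycle time = Q*/D × 360 = 570.37 / 45,000 × 360 ≈ 4.563 days.

T ≈ 4.6 days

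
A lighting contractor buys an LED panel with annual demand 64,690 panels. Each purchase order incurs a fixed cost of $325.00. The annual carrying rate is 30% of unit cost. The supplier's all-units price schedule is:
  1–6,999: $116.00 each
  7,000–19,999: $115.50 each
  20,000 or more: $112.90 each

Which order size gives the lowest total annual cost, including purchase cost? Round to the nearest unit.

Holding cost per unit per year at price C is H = 0.30·C.
Candidates are each tier's EOQ (if it falls in that tier) and each price-break quantity.
EOQ at $116.00 = 1099.2 (feasible in tier 1): TC = 64,690×$116.00 + (64,690/1099.2)×325 + (1099.2/2)×0.30×$116.00 = $7,542,292.94.
EOQ at $115.50 = 1101.6 < 7000, so use break Q=7000: TC = 64,690×$115.50 + (64,690/7000.0)×325 + (7000.0/2)×0.30×$115.50 = $7,595,973.46.
EOQ at $112.90 = 1114.2 < 20000, so use break Q=20000: TC = 64,690×$112.90 + (64,690/20000.0)×325 + (20000.0/2)×0.30×$112.90 = $7,643,252.21.
Lowest total cost is $7,542,292.94 at Q = 1099.2.

Q* ≈ 1,099 panels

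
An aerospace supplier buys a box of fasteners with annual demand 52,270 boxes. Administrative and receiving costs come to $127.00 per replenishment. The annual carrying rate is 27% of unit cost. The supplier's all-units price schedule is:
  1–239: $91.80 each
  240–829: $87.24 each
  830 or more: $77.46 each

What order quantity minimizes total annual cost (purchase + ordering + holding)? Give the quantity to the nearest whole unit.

Q* ≈ 830 boxes

Holding cost per unit per year at price C is H = 0.27·C.
Evaluate total cost at each tier's feasible EOQ or, if the EOQ is below the tier, at the tier's minimum quantity.
Tier 1 ($91.80): EOQ = 731.9 exceeds tier's upper bound 239, so this tier is dominated.
EOQ at $87.24 = 750.8 (feasible in tier 2): TC = 52,270×$87.24 + (52,270/750.8)×127 + (750.8/2)×0.27×$87.24 = $4,577,718.89.
EOQ at $77.46 = 796.8 < 830, so use break Q=830: TC = 52,270×$77.46 + (52,270/830.0)×127 + (830.0/2)×0.27×$77.46 = $4,065,511.53.
Lowest total cost is $4,065,511.53 at Q = 830.0.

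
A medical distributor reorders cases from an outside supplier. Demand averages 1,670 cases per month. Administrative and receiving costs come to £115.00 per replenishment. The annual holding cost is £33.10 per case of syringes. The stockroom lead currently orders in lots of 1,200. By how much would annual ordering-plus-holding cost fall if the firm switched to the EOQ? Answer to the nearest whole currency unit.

Extra cost ≈ £9,429 per year

Annual demand D = 1,670 × 12 = 20,040.
EOQ = √(2DS/H) = √(2 × 20,040 × 115 / 33.1) ≈ 373.16.
Cost at Q* = (D/Q*)S + (Q*/2)H = √(2DSH) ≈ £12,351.70.
Cost at Q = 1,200: (20,040/1,200)×115 + (1,200/2)×33.1 = £1,920.50 + £19,860.00 = £21,780.50.
Excess = £21,780.50 − £12,351.70 = £9,428.80.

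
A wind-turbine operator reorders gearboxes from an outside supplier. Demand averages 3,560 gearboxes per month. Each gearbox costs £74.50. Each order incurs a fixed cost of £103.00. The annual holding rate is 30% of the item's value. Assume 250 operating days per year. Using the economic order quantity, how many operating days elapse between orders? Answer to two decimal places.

Annual demand D = 3,560 × 12 = 42,720.
Holding cost H = 0.30 × £74.50 = £22.3500 per unit per year.
Q* = √(2DS/H) = √(2 × 42,720 × 103 / 22.35) ≈ 627.50.
Cycle time = Q*/D × 250 = 627.50 / 42,720 × 250 ≈ 3.672 days.

T ≈ 3.67 days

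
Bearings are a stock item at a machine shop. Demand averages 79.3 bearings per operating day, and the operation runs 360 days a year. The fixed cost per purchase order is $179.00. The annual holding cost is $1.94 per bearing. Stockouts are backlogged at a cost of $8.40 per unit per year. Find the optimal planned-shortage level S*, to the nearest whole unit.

Annual demand D = 79.3 × 360 = 28,548.
With planned backorders, Q* = √(2DS/H) · √((H+B)/B).
√(2DS/H) = √(2 × 28,548 × 179 / 1.94) = 2295.242.
√((H+B)/B) = √((1.94+8.4)/8.4) = 1.1095.
Q* ≈ 2546.532.
S* = Q* · H/(H+B) = 2546.532 × 1.94/10.34 ≈ 477.783.

S* ≈ 478 bearings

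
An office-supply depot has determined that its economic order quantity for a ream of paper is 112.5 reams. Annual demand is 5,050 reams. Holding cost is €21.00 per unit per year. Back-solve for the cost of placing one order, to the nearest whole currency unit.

Invert the EOQ relation Q*² = 2DS/H.
From Q* = √(2DS/H): S = Q*²H / (2D) = 112.5² × 21 / (2 × 5,050) = 26.3150.

S ≈ €26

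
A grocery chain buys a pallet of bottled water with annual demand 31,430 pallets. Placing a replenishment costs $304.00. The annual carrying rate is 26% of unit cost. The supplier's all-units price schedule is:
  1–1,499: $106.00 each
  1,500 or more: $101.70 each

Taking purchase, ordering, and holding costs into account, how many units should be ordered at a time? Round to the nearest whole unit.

Q* ≈ 1,500 pallets

Holding cost per unit per year at price C is H = 0.26·C.
Candidates are each tier's EOQ (if it falls in that tier) and each price-break quantity.
EOQ at $106.00 = 832.7 (feasible in tier 1): TC = 31,430×$106.00 + (31,430/832.7)×304 + (832.7/2)×0.26×$106.00 = $3,354,528.99.
EOQ at $101.70 = 850.1 < 1500, so use break Q=1500: TC = 31,430×$101.70 + (31,430/1500.0)×304 + (1500.0/2)×0.26×$101.70 = $3,222,632.31.
Lowest total cost is $3,222,632.31 at Q = 1500.0.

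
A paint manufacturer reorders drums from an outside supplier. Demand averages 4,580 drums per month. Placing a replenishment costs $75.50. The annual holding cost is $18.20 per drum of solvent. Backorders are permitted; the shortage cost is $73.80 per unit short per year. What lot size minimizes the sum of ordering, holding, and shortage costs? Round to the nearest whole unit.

Annual demand D = 4,580 × 12 = 54,960.
With planned backorders, Q* = √(2DS/H) · √((H+B)/B).
√(2DS/H) = √(2 × 54,960 × 75.5 / 18.2) = 675.268.
√((H+B)/B) = √((18.2+73.8)/73.8) = 1.1165.
Q* ≈ 753.949.

Q* ≈ 754 drums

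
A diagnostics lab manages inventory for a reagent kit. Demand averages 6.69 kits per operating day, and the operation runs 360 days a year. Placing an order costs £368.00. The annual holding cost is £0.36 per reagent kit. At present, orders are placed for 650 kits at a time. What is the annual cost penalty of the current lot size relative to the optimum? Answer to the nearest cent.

Annual demand D = 6.69 × 360 = 2,408.4.
EOQ = √(2DS/H) = √(2 × 2,408.4 × 368 / 0.36) ≈ 2218.97.
Cost at Q* = (D/Q*)S + (Q*/2)H = √(2DSH) ≈ £798.83.
Cost at Q = 650: (2,408.4/650)×368 + (650/2)×0.36 = £1,363.52 + £117.00 = £1,480.52.
Excess = £1,480.52 − £798.83 = £681.69.

Extra cost ≈ £681.69 per year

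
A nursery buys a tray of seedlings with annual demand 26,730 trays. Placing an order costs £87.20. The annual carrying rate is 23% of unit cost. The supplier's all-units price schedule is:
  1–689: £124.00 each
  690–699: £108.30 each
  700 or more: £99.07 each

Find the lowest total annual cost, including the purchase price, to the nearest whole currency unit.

TC* ≈ £2,659,446

Holding cost per unit per year at price C is H = 0.23·C.
Evaluate total cost at each tier's feasible EOQ or, if the EOQ is below the tier, at the tier's minimum quantity.
EOQ at £124.00 = 404.3 (feasible in tier 1): TC = 26,730×£124.00 + (26,730/404.3)×87.2 + (404.3/2)×0.23×£124.00 = £3,326,050.48.
EOQ at £108.30 = 432.6 < 690, so use break Q=690: TC = 26,730×£108.30 + (26,730/690.0)×87.2 + (690.0/2)×0.23×£108.30 = £2,906,830.66.
EOQ at £99.07 = 452.3 < 700, so use break Q=700: TC = 26,730×£99.07 + (26,730/700.0)×87.2 + (700.0/2)×0.23×£99.07 = £2,659,446.03.
Lowest total cost among the candidates is at Q = 700.0.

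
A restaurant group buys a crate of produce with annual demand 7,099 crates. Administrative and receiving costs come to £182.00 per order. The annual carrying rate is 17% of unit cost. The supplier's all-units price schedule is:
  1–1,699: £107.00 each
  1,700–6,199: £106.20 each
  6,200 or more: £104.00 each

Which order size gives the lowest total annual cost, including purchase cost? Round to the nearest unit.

Q* ≈ 377 crates

Holding cost per unit per year at price C is H = 0.17·C.
Evaluate total cost at each tier's feasible EOQ or, if the EOQ is below the tier, at the tier's minimum quantity.
EOQ at £107.00 = 376.9 (feasible in tier 1): TC = 7,099×£107.00 + (7,099/376.9)×182 + (376.9/2)×0.17×£107.00 = £766,448.92.
EOQ at £106.20 = 378.3 < 1700, so use break Q=1700: TC = 7,099×£106.20 + (7,099/1700.0)×182 + (1700.0/2)×0.17×£106.20 = £770,019.71.
EOQ at £104.00 = 382.3 < 6200, so use break Q=6200: TC = 7,099×£104.00 + (7,099/6200.0)×182 + (6200.0/2)×0.17×£104.00 = £793,312.39.
Lowest total cost is £766,448.92 at Q = 376.9.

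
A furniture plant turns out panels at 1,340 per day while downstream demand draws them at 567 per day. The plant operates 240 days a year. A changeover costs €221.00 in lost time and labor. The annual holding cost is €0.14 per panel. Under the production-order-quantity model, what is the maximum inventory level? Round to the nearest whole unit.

I_max ≈ 15,743 panels

Annual demand D = 567 × 240 = 136,080.
Production build-up factor (1 − d/p) = 1 − 567/1,340 = 0.5769.
Q* = √(2DS / (H(1 − d/p))) = √(2 × 136,080 × 221 / (0.14 × 0.5769)).
= √(60,147,360 / 0.0808) ≈ 27290.213.
Maximum inventory = Q*(1 − d/p) = 27290.213 × 0.5769 ≈ 15742.787.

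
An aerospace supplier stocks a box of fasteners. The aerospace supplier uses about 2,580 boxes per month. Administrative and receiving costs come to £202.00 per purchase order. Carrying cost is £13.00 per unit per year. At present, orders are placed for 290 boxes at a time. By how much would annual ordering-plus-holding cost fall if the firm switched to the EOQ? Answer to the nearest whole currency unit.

Annual demand D = 2,580 × 12 = 30,960.
EOQ = √(2DS/H) = √(2 × 30,960 × 202 / 13) ≈ 980.89.
Cost at Q* = (D/Q*)S + (Q*/2)H = √(2DSH) ≈ £12,751.55.
Cost at Q = 290: (30,960/290)×202 + (290/2)×13 = £21,565.24 + £1,885.00 = £23,450.24.
Excess = £23,450.24 − £12,751.55 = £10,698.70.

Extra cost ≈ £10,699 per year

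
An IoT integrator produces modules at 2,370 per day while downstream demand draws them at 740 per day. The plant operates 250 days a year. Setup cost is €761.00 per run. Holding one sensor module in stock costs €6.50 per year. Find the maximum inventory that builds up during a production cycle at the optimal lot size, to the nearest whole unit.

I_max ≈ 5,458 modules

Annual demand D = 740 × 250 = 185,000.
Production build-up factor (1 − d/p) = 1 − 740/2,370 = 0.6878.
Q* = √(2DS / (H(1 − d/p))) = √(2 × 185,000 × 761 / (6.5 × 0.6878)).
= √(281,570,000 / 4.4705) ≈ 7936.278.
Maximum inventory = Q*(1 − d/p) = 7936.278 × 0.6878 ≈ 5458.284.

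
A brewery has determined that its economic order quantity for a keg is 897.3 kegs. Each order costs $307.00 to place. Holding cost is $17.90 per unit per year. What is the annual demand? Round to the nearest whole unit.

D ≈ 23,473 kegs per year

The basic EOQ model gives Q* = √(2DS/H); rearrange for the unknown.
From Q* = √(2DS/H): D = Q*²H / (2S) = 897.3² × 17.9 / (2 × 307) = 23472.535.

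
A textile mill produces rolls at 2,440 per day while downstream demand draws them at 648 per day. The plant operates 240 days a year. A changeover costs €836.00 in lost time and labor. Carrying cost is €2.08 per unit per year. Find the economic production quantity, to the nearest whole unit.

Q* ≈ 13,047 rolls

Annual demand D = 648 × 240 = 155,520.
Production build-up factor (1 − d/p) = 1 − 648/2,440 = 0.7344.
Q* = √(2DS / (H(1 − d/p))) = √(2 × 155,520 × 836 / (2.08 × 0.7344)).
= √(260,029,440 / 1.5276) ≈ 13046.845.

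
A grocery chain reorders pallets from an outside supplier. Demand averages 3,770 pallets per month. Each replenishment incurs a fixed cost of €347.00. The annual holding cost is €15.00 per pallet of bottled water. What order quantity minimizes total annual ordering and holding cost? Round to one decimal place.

Q* ≈ 1,446.8 pallets

Annual demand D = 3,770 × 12 = 45,240.
EOQ = √(2DS / H) = √(2 × 45,240 × 347 / 15).
= √(31,396,560 / 15) = √2,093,104 ≈ 1446.756.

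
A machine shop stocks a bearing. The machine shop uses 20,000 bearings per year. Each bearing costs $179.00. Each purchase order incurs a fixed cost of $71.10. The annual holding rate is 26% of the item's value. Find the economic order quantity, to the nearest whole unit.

Q* ≈ 247 bearings

Holding cost H = 0.26 × $179.00 = $46.5400 per unit per year.
EOQ = √(2DS / H) = √(2 × 20,000 × 71.1 / 46.54).
= √(2,844,000 / 46.54) = √61,108.7237 ≈ 247.202.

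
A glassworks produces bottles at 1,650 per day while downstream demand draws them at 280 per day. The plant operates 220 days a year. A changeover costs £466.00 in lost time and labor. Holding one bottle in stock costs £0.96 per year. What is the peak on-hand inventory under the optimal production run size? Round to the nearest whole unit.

I_max ≈ 7,047 bottles

Annual demand D = 280 × 220 = 61,600.
Production build-up factor (1 − d/p) = 1 − 280/1,650 = 0.8303.
Q* = √(2DS / (H(1 − d/p))) = √(2 × 61,600 × 466 / (0.96 × 0.8303)).
= √(57,411,200 / 0.7971) ≈ 8486.808.
Maximum inventory = Q*(1 − d/p) = 8486.808 × 0.8303 ≈ 7046.623.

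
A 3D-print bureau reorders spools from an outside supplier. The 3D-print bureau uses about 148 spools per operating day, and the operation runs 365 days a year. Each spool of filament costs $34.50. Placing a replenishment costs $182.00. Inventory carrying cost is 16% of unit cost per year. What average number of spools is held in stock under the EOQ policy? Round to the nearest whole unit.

Annual demand D = 148 × 365 = 54,020.
Holding cost H = 0.16 × $34.50 = $5.5200 per unit per year.
Q* = √(2DS/H) = √(2 × 54,020 × 182 / 5.52) ≈ 1887.38.
Average inventory = Q*/2 ≈ 1887.38 / 2 = 943.688.

Average inventory ≈ 944 spools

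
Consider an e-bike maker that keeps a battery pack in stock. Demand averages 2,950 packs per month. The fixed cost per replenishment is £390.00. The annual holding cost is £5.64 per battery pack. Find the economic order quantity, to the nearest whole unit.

Annual demand D = 2,950 × 12 = 35,400.
EOQ = √(2DS / H) = √(2 × 35,400 × 390 / 5.64).
= √(27,612,000 / 5.64) = √4,895,744.6809 ≈ 2212.633.

Q* ≈ 2,213 packs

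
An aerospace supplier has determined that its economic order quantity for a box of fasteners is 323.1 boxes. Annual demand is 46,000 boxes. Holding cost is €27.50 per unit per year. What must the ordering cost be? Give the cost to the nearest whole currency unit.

The basic EOQ model gives Q* = √(2DS/H); rearrange for the unknown.
From Q* = √(2DS/H): S = Q*²H / (2D) = 323.1² × 27.5 / (2 × 46,000) = 31.2046.

S ≈ €31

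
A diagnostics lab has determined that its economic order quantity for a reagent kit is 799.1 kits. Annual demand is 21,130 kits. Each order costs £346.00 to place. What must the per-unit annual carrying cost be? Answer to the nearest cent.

The basic EOQ model gives Q* = √(2DS/H); rearrange for the unknown.
From Q* = √(2DS/H): H = 2DS / Q*² = 2 × 21,130 × 346 / 799.1² = 22.8983.

H ≈ £22.90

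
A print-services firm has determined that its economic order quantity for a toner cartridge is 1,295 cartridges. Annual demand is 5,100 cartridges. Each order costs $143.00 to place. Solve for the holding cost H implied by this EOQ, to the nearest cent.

H ≈ $0.87

Invert the EOQ relation Q*² = 2DS/H.
From Q* = √(2DS/H): H = 2DS / Q*² = 2 × 5,100 × 143 / 1,295² = 0.8698.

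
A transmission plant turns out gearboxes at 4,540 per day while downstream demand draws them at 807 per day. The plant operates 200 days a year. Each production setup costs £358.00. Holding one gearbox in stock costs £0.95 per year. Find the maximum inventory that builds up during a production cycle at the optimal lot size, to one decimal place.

I_max ≈ 10,001.1 gearboxes

Annual demand D = 807 × 200 = 161,400.
Production build-up factor (1 − d/p) = 1 − 807/4,540 = 0.8222.
Q* = √(2DS / (H(1 − d/p))) = √(2 × 161,400 × 358 / (0.95 × 0.8222)).
= √(115,562,400 / 0.7811) ≈ 12163.132.
Maximum inventory = Q*(1 − d/p) = 12163.132 × 0.8222 ≈ 10001.095.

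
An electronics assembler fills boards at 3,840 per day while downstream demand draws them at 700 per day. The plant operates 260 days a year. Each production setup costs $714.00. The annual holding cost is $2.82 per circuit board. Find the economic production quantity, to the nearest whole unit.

Q* ≈ 10,616 boards

Annual demand D = 700 × 260 = 182,000.
Production build-up factor (1 − d/p) = 1 − 700/3,840 = 0.8177.
Q* = √(2DS / (H(1 − d/p))) = √(2 × 182,000 × 714 / (2.82 × 0.8177)).
= √(259,896,000 / 2.3059) ≈ 10616.370.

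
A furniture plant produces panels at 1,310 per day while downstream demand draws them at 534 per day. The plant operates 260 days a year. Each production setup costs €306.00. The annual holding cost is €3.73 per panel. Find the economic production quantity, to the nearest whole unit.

Annual demand D = 534 × 260 = 138,840.
Production build-up factor (1 − d/p) = 1 − 534/1,310 = 0.5924.
Q* = √(2DS / (H(1 − d/p))) = √(2 × 138,840 × 306 / (3.73 × 0.5924)).
= √(84,970,080 / 2.2095) ≈ 6201.309.

Q* ≈ 6,201 panels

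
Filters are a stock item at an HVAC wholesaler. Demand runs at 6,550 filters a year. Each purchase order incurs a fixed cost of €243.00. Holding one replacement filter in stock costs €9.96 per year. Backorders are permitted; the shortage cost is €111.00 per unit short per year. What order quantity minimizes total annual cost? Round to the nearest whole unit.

With planned backorders, Q* = √(2DS/H) · √((H+B)/B).
√(2DS/H) = √(2 × 6,550 × 243 / 9.96) = 565.339.
√((H+B)/B) = √((9.96+111)/111) = 1.0439.
Q* ≈ 590.158.

Q* ≈ 590 filters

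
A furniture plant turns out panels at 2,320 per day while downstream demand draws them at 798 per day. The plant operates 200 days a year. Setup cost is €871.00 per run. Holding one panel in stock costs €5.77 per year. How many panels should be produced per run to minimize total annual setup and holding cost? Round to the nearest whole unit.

Q* ≈ 8,570 panels

Annual demand D = 798 × 200 = 159,600.
Production build-up factor (1 − d/p) = 1 − 798/2,320 = 0.6560.
Q* = √(2DS / (H(1 − d/p))) = √(2 × 159,600 × 871 / (5.77 × 0.6560)).
= √(278,023,200 / 3.7853) ≈ 8570.167.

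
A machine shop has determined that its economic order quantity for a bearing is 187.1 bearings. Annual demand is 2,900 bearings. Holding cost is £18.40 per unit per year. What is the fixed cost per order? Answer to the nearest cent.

The basic EOQ model gives Q* = √(2DS/H); rearrange for the unknown.
From Q* = √(2DS/H): S = Q*²H / (2D) = 187.1² × 18.4 / (2 × 2,900) = 111.0548.

S ≈ £111.05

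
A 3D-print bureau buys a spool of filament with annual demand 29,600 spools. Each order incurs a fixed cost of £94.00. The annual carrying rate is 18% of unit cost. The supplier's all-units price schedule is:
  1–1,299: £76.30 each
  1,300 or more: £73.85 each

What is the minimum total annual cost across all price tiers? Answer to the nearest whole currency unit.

TC* ≈ £2,196,741

Holding cost per unit per year at price C is H = 0.18·C.
Evaluate total cost at each tier's feasible EOQ or, if the EOQ is below the tier, at the tier's minimum quantity.
EOQ at £76.30 = 636.5 (feasible in tier 1): TC = 29,600×£76.30 + (29,600/636.5)×94 + (636.5/2)×0.18×£76.30 = £2,267,222.25.
EOQ at £73.85 = 647.0 < 1300, so use break Q=1300: TC = 29,600×£73.85 + (29,600/1300.0)×94 + (1300.0/2)×0.18×£73.85 = £2,196,740.76.
Lowest total cost among the candidates is at Q = 1300.0.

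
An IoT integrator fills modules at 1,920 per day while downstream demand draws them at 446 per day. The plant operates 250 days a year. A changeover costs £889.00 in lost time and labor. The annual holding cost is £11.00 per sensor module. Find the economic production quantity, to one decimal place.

Q* ≈ 4,845.2 modules

Annual demand D = 446 × 250 = 111,500.
Production build-up factor (1 − d/p) = 1 − 446/1,920 = 0.7677.
Q* = √(2DS / (H(1 − d/p))) = √(2 × 111,500 × 889 / (11 × 0.7677)).
= √(198,247,000 / 8.4448) ≈ 4845.168.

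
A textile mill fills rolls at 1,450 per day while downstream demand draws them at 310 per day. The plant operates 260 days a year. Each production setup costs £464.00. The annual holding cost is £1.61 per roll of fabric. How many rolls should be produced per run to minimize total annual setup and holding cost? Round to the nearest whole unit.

Annual demand D = 310 × 260 = 80,600.
Production build-up factor (1 − d/p) = 1 − 310/1,450 = 0.7862.
Q* = √(2DS / (H(1 − d/p))) = √(2 × 80,600 × 464 / (1.61 × 0.7862)).
= √(74,796,800 / 1.2658) ≈ 7687.058.

Q* ≈ 7,687 rolls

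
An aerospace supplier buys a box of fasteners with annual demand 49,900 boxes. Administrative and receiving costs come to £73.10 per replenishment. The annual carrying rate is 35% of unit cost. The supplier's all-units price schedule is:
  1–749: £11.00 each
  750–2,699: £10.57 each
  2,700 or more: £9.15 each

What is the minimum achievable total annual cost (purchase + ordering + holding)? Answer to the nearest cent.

Holding cost per unit per year at price C is H = 0.35·C.
Candidates are each tier's EOQ (if it falls in that tier) and each price-break quantity.
Tier 1 (£11.00): EOQ = 1376.6 exceeds tier's upper bound 749, so this tier is dominated.
EOQ at £10.57 = 1404.3 (feasible in tier 2): TC = 49,900×£10.57 + (49,900/1404.3)×73.1 + (1404.3/2)×0.35×£10.57 = £532,638.12.
EOQ at £9.15 = 1509.3 < 2700, so use break Q=2700: TC = 49,900×£9.15 + (49,900/2700.0)×73.1 + (2700.0/2)×0.35×£9.15 = £462,259.37.
Lowest total cost among the candidates is at Q = 2700.0.

TC* ≈ £462,259.37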